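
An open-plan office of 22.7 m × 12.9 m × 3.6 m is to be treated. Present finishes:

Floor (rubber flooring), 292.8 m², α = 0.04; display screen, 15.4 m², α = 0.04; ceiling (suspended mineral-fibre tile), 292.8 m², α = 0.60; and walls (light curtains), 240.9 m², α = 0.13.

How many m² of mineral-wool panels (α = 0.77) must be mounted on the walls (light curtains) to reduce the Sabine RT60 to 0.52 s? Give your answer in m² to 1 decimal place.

167.3

Equivalent absorption area: A₁ = 292.8·0.04 + 15.4·0.04 + 292.8·0.60 + 240.9·0.13 = 219.325 m².
V = 1054.188 m³. Target absorption A₂ = 0.161 × 1054.188 / 0.52 = 326.393 sabins.
ΔA needed = 326.393 − 219.325 = 107.068 sabins.
Net gain per m²: Δα = 0.77 − 0.13 = 0.64.
Panel area = 107.068 / 0.64 = 167.3 m².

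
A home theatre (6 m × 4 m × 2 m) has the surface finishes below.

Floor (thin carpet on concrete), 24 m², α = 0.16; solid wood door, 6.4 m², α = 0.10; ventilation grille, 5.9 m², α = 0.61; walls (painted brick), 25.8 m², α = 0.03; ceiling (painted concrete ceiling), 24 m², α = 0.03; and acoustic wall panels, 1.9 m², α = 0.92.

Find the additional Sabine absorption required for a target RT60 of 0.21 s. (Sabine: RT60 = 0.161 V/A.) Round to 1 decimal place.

A₁ = Σ Sᵢαᵢ = 24×0.16 + 6.4×0.10 + 5.9×0.61 + 25.8×0.03 + 24×0.03 + 1.9×0.92 = 11.321 sabins.
Target A₂ = 0.161·48/0.21 = 36.800 sabins (V = 48 m³).
ΔA = A₂ − A₁ = 36.800 − 11.321 = 25.5 sabins.

25.5 sabins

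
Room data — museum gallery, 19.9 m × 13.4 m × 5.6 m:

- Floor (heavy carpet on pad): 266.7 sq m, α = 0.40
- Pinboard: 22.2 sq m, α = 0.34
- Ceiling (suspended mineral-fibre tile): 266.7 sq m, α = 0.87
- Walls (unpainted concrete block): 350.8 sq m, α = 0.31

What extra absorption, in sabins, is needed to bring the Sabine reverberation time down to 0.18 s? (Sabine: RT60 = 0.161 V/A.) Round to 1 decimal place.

Equivalent absorption area: A₁ = 266.7*0.40 + 22.2*0.34 + 266.7*0.87 + 350.8*0.31 = 455.005 sq m.
For T = 0.18 s, need A₂ = 0.161·V/T = 0.161·1493.296/0.18 = 1335.670 sabins.
ΔA = A₂ − A₁ = 1335.670 − 455.005 = 880.7 sabins.

880.7 sabins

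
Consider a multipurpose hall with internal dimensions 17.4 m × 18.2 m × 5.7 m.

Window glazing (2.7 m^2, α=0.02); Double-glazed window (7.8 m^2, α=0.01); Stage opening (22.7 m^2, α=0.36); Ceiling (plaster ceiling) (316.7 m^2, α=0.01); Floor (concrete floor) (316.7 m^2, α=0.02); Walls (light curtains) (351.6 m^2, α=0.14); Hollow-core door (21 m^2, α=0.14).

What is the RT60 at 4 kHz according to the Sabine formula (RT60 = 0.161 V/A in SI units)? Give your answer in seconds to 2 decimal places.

4.15 s

Equivalent absorption area: A = 2.7×0.02 + 7.8×0.01 + 22.7×0.36 + 316.7×0.01 + 316.7×0.02 + 351.6×0.14 + 21×0.14 = 69.969 m^2.
Volume V = 17.4 × 18.2 × 5.7 = 1805.076 m³.
RT60 = 0.161 · V / A = 0.161 × 1805.076 / 69.969 = 4.15 s.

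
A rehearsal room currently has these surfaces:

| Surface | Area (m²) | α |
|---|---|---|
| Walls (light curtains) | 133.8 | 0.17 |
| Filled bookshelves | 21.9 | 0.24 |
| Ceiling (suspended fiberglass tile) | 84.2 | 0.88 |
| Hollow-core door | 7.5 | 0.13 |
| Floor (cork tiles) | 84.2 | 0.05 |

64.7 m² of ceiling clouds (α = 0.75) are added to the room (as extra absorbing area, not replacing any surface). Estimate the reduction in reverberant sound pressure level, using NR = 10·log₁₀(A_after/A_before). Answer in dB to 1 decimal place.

1.6 dB

Summing Sᵢαᵢ: 22.746 + 5.256 + 74.096 + 0.975 + 4.210 → A_before = 107.283 sabins.
Treatment contributes 64.7·0.75 = 48.525 sabins.
A_after = 107.283 + 48.525 = 155.808 sabins.
Reduction = 10 log₁₀(A_after/A_before) = 10 log₁₀(1.4523) = 1.6 dB.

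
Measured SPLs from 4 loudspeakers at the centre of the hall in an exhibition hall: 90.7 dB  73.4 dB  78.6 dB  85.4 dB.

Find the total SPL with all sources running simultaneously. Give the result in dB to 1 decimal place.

92.1 dB

Converting to relative power and adding: 10^(90.7/10) + 10^(73.4/10) + 10^(78.6/10) + 10^(85.4/10) = 1.616e+09.
Back to dB: 10·log₁₀ Σ = 92.1 dB.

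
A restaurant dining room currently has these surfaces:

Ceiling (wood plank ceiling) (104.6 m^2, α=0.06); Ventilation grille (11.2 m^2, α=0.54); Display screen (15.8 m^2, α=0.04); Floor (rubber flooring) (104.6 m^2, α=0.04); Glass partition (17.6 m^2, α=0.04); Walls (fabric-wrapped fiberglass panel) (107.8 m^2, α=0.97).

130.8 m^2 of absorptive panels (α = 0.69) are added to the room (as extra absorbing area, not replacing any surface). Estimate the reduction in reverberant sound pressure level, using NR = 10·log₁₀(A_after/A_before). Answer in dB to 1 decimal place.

A_before = Σ Sᵢαᵢ = 104.6·0.06 + 11.2·0.54 + 15.8·0.04 + 104.6·0.04 + 17.6·0.04 + 107.8·0.97 = 122.410 sabins.
Added absorption = 130.8 × 0.69 = 90.252 sabins.
New total A_after = 212.662 sabins.
NR = 10·log₁₀(212.662/122.410) = 2.4 dB.

2.4 dB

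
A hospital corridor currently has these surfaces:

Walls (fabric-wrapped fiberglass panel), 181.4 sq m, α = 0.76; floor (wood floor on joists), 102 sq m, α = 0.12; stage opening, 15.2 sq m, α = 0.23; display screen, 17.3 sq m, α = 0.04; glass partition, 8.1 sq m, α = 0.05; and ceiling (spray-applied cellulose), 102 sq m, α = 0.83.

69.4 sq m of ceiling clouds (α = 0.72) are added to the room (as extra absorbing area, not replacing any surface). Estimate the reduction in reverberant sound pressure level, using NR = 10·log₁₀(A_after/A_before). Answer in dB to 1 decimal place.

0.8 dB

A_before = Σ Sᵢαᵢ = 181.4·0.76 + 102·0.12 + 15.2·0.23 + 17.3·0.04 + 8.1·0.05 + 102·0.83 = 239.357 sabins.
Treatment contributes 69.4·0.72 = 49.968 sabins.
A_after = 239.357 + 49.968 = 289.325 sabins.
NR = 10·log₁₀(289.325/239.357) = 0.8 dB.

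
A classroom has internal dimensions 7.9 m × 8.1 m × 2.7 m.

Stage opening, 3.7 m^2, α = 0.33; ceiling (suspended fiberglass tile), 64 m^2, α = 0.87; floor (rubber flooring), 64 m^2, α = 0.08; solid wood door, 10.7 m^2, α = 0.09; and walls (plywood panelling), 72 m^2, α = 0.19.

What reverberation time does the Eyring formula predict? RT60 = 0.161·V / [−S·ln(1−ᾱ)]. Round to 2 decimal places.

0.29 sec

Total surface area S = 3.7 + 64 + 64 + 10.7 + 72 = 214.4 m^2.
Absorption A = 3.7×0.33 + 64×0.87 + 64×0.08 + 10.7×0.09 + 72×0.19 = 76.664 sabins.
ᾱ = 76.664 / 214.4 = 0.3576.
−S·ln(1−ᾱ) = −214.4 × ln(1 − 0.3576) = 94.881.
V = 7.9 × 8.1 × 2.7 = 172.773 m³.
RT60 = 0.161 × 172.773 / 94.881 = 0.29 s.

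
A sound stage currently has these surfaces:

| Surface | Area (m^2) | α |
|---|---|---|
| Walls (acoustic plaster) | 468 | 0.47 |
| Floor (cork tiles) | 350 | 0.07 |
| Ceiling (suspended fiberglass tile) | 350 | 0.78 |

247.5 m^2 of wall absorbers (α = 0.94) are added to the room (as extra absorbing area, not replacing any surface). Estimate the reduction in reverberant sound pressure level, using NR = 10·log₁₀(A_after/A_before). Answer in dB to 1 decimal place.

1.6 dB

Summing Sᵢαᵢ: 219.960 + 24.500 + 273.000 → A_before = 517.460 sabins.
Treatment contributes 247.5·0.94 = 232.650 sabins.
A_after = 517.460 + 232.650 = 750.110 sabins.
Reduction = 10 log₁₀(A_after/A_before) = 10 log₁₀(1.4496) = 1.6 dB.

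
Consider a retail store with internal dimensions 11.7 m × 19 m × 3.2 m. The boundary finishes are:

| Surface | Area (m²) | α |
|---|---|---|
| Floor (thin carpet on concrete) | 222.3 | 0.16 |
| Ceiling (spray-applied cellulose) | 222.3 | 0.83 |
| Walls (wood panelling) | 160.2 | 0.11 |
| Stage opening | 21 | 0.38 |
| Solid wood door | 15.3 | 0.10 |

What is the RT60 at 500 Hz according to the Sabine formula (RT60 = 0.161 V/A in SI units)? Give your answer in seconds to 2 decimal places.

Equivalent absorption area: A = 222.3×0.16 + 222.3×0.83 + 160.2×0.11 + 21×0.38 + 15.3×0.10 = 247.209 m².
Room volume: 711.36 m³.
T = 0.161 V/A = 0.161·711.36/247.209 = 0.46 s.

0.46 s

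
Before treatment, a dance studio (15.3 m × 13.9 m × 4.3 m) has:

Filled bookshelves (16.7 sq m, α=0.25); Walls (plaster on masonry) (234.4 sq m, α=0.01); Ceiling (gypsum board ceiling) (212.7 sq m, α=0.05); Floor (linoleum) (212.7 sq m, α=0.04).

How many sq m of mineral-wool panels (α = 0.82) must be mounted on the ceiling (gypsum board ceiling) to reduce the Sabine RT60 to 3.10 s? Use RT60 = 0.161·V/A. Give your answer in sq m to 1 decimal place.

28.4

Equivalent absorption area: A₁ = 16.7·0.25 + 234.4·0.01 + 212.7·0.05 + 212.7·0.04 = 25.662 sq m.
V = 914.481 m³. Target absorption A₂ = 0.161 × 914.481 / 3.10 = 47.494 sabins.
ΔA needed = 47.494 − 25.662 = 21.832 sabins.
Net gain per sq m: Δα = 0.82 − 0.05 = 0.77.
Panel area = 21.832 / 0.77 = 28.4 sq m.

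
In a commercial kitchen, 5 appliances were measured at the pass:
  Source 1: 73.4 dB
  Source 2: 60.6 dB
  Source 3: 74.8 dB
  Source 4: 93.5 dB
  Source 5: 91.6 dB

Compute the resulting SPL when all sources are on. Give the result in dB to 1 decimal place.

95.7 dB

Sum in the linear (power) domain: Σ 10^(Lᵢ/10) = 10^(73.4/10) + 10^(60.6/10) + 10^(74.8/10) + 10^(93.5/10) + 10^(91.6/10) = 3.737e+09.
Combined level = 10 log₁₀(3.737e+09) = 95.7 dB.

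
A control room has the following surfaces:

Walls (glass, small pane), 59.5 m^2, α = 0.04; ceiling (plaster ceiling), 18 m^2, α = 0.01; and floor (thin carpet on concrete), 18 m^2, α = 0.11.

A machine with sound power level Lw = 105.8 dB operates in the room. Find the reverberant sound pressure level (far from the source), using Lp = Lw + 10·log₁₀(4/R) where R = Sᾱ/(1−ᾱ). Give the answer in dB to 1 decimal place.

105.0 dB

A = 4.540 sabins; S = 95.5 m^2.
ᾱ = 0.0475, so room constant R = A/(1−ᾱ) = 4.766 m^2.
Lp = 105.8 + 10·log₁₀(4/4.766) = 105.8 + (-0.76) = 105.0 dB.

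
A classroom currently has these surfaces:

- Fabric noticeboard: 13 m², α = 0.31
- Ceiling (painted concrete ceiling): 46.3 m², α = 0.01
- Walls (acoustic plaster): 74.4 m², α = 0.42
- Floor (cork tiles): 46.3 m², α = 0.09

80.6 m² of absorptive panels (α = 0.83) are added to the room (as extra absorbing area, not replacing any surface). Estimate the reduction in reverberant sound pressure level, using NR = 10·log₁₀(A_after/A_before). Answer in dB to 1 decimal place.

Equivalent absorption area: A_before = 13·0.31 + 46.3·0.01 + 74.4·0.42 + 46.3·0.09 = 39.908 m².
Treatment contributes 80.6·0.83 = 66.898 sabins.
New total A_after = 106.806 sabins.
Reduction = 10 log₁₀(A_after/A_before) = 10 log₁₀(2.6763) = 4.3 dB.

4.3 dB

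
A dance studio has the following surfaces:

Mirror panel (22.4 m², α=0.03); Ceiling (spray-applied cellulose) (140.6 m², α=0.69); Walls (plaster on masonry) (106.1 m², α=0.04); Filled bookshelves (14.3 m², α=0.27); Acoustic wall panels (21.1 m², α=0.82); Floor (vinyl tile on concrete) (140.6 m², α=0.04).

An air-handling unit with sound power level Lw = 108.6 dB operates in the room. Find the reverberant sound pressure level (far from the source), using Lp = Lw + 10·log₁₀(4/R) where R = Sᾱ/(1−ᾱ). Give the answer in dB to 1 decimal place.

92.0 dB

Σ(Sᵢαᵢ) = 22.4×0.03 + 140.6×0.69 + 106.1×0.04 + 14.3×0.27 + 21.1×0.82 + 140.6×0.04 = 128.717; total area S = 445.1 m².
ᾱ = 128.717/445.1 = 0.2892; R = Sᾱ/(1−ᾱ) = 128.717/(1−0.2892) = 181.088 m².
Lp = Lw + 10 log₁₀(4/R) = 108.6 -16.56 = 92.0 dB.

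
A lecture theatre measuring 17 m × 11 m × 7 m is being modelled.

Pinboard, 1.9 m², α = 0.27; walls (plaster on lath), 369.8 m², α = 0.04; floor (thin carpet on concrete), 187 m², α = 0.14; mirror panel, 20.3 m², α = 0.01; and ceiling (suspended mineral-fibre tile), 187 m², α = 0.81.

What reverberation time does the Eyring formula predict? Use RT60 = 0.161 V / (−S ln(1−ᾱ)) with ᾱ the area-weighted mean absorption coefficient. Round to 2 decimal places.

0.95 s

Total surface area S = 1.9 + 369.8 + 187 + 20.3 + 187 = 766.0 m².
Absorption A = 1.9×0.27 + 369.8×0.04 + 187×0.14 + 20.3×0.01 + 187×0.81 = 193.158 sabins.
ᾱ = 193.158 / 766.0 = 0.2522.
−S·ln(1−ᾱ) = −766.0 × ln(1 − 0.2522) = 222.615.
V = 17 × 11 × 7 = 1309 m³.
RT60 = 0.161 × 1309 / 222.615 = 0.95 s.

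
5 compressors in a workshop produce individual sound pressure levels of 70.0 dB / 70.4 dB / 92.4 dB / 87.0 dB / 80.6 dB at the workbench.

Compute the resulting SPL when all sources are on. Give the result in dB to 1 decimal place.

93.8 dB

Converting to relative power and adding: 10^(70.0/10) + 10^(70.4/10) + 10^(92.4/10) + 10^(87.0/10) + 10^(80.6/10) = 2.375e+09.
Combined level = 10 log₁₀(2.375e+09) = 93.8 dB.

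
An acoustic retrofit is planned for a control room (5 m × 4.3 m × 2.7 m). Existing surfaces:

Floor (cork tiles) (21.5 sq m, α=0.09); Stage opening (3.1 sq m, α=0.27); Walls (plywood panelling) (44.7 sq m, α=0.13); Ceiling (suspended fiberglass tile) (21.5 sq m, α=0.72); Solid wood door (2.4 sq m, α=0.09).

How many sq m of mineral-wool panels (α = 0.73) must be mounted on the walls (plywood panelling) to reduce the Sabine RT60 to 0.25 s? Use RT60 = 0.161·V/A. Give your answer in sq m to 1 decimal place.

21.8

Total absorption A₁ = 21.5*0.09 + 3.1*0.27 + 44.7*0.13 + 21.5*0.72 + 2.4*0.09
  = 1.935 + 0.837 + 5.811 + 15.480 + 0.216 = 24.279 sq m sabins.
V = 58.05 m³. Target absorption A₂ = 0.161 × 58.05 / 0.25 = 37.384 sabins.
Absorption to add: 37.384 − 24.279 = 13.105 sabins.
Each sq m of panel replacing the walls (plywood panelling) adds (0.73 − 0.13) = 0.60 sabins.
Panel area = 13.105 / 0.60 = 21.8 sq m.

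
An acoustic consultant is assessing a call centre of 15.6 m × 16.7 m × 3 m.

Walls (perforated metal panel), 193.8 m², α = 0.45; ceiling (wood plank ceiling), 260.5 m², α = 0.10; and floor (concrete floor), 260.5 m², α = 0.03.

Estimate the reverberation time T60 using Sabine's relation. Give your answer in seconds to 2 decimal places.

1.04 s

Total absorption A = 193.8·0.45 + 260.5·0.10 + 260.5·0.03
  = 87.210 + 26.050 + 7.815 = 121.075 m² sabins.
Volume V = 15.6 × 16.7 × 3 = 781.56 m³.
Sabine: RT60 = 0.161 × 781.56 / 121.075 = 1.04 s.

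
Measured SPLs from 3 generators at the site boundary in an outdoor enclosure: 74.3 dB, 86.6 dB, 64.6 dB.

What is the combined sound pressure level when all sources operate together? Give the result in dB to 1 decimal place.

86.9 dB

Σ 10^(Lᵢ/10) = 4.869e+08.
Back to dB: 10·log₁₀ Σ = 86.9 dB.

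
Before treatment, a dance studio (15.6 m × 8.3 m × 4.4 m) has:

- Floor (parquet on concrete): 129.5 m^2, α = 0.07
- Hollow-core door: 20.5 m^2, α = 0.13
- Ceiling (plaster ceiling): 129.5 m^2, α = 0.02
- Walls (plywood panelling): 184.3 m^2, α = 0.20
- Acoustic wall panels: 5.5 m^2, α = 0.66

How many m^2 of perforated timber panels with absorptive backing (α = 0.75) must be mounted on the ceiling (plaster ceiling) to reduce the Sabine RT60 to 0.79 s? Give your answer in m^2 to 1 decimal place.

Total absorption A₁ = 129.5·0.07 + 20.5·0.13 + 129.5·0.02 + 184.3·0.20 + 5.5·0.66
  = 9.065 + 2.665 + 2.590 + 36.860 + 3.630 = 54.810 m^2 sabins.
Required A₂ = 0.161·569.712/0.79 = 116.106 sabins.
Absorption to add: 116.106 − 54.810 = 61.296 sabins.
Each m^2 of panel replacing the ceiling (plaster ceiling) adds (0.75 − 0.02) = 0.73 sabins.
Area = ΔA/Δα = 61.296/0.73 = 84.0 m^2.

84.0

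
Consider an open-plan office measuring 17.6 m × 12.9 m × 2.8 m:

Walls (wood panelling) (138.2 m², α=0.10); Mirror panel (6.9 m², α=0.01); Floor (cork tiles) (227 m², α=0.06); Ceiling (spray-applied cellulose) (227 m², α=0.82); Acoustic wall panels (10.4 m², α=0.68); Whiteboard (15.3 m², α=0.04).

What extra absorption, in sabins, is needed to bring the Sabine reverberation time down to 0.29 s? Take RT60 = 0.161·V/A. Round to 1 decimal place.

131.6 sabins

Summing Sᵢαᵢ: 13.820 + 0.069 + 13.620 + 186.140 + 7.072 + 0.612 → A₁ = 221.333 sabins.
V = 635.712 m³. Required absorption A₂ = 0.161 × 635.712 / 0.29 = 352.930 sabins.
Additional absorption ΔA = 352.930 − 221.333 = 131.6 sabins.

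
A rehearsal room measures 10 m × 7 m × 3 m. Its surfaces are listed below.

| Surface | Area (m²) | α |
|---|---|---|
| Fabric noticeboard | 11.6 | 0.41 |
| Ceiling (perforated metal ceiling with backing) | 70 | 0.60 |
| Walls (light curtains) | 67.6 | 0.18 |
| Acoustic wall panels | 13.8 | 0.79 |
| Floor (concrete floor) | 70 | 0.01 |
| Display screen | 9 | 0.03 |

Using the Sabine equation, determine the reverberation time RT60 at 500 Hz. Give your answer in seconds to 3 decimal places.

A = Σ Sᵢαᵢ = 11.6·0.41 + 70·0.60 + 67.6·0.18 + 13.8·0.79 + 70·0.01 + 9·0.03 = 70.796 sabins.
V = 10·7·3 = 210 m³.
T = 0.161 V/A = 0.161·210/70.796 = 0.478 s.

0.478 seconds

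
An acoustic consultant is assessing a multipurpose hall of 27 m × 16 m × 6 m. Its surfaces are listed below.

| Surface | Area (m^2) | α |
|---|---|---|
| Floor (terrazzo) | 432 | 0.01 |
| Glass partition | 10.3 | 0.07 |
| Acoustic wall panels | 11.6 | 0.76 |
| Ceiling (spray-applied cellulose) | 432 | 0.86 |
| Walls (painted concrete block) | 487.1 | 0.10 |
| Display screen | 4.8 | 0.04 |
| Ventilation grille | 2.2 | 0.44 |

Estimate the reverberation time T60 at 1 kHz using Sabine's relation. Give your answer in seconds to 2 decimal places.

0.96 sec

Equivalent absorption area: A = 432·0.01 + 10.3·0.07 + 11.6·0.76 + 432·0.86 + 487.1·0.10 + 4.8·0.04 + 2.2·0.44 = 435.247 m^2.
Volume V = 27 × 16 × 6 = 2592 m³.
T = 0.161 V/A = 0.161·2592/435.247 = 0.96 s.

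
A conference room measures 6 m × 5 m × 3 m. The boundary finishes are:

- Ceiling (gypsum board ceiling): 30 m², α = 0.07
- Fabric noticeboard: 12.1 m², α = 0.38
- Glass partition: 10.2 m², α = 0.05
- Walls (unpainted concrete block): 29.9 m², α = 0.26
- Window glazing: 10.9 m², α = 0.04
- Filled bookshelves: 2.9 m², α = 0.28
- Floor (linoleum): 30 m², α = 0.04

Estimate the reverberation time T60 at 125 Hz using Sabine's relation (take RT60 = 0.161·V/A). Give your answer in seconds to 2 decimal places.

A = Σ Sᵢαᵢ = 30*0.07 + 12.1*0.38 + 10.2*0.05 + 29.9*0.26 + 10.9*0.04 + 2.9*0.28 + 30*0.04 = 17.430 sabins.
Room volume: 90 m³.
Sabine: RT60 = 0.161 × 90 / 17.430 = 0.83 s.

0.83 s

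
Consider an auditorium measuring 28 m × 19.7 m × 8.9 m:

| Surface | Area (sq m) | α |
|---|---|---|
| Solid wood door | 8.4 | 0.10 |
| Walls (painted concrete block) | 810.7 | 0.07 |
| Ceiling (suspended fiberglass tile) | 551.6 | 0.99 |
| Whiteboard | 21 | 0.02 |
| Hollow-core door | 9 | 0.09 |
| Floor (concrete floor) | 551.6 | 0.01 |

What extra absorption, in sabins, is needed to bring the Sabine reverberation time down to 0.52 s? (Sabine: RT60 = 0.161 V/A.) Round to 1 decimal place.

909.6 sabins

Total absorption A₁ = 8.4×0.10 + 810.7×0.07 + 551.6×0.99 + 21×0.02 + 9×0.09 + 551.6×0.01
  = 0.840 + 56.749 + 546.084 + 0.420 + 0.810 + 5.516 = 610.419 sq m sabins.
For T = 0.52 s, need A₂ = 0.161·V/T = 0.161·4909.24/0.52 = 1519.976 sabins.
Shortfall: 1519.976 − 610.419 = 909.6 sabins.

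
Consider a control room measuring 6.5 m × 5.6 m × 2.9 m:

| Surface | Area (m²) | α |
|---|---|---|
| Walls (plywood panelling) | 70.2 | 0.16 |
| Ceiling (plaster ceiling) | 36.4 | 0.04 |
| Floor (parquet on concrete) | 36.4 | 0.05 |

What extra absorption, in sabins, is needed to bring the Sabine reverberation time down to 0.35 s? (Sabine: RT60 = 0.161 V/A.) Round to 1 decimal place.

Equivalent absorption area: A₁ = 70.2·0.16 + 36.4·0.04 + 36.4·0.05 = 14.508 m².
V = 105.56 m³. Required absorption A₂ = 0.161 × 105.56 / 0.35 = 48.558 sabins.
ΔA = A₂ − A₁ = 48.558 − 14.508 = 34.0 sabins.

34.0 sabins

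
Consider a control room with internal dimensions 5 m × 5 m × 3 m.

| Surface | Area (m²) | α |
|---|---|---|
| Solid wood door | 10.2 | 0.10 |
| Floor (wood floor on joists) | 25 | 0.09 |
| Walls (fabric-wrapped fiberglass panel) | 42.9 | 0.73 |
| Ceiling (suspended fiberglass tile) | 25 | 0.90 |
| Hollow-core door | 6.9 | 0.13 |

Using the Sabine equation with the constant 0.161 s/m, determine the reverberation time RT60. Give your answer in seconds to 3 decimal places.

0.208 s

Total absorption A = 10.2*0.10 + 25*0.09 + 42.9*0.73 + 25*0.90 + 6.9*0.13
  = 1.020 + 2.250 + 31.317 + 22.500 + 0.897 = 57.984 m² sabins.
Volume V = 5 × 5 × 3 = 75 m³.
Sabine: RT60 = 0.161 × 75 / 57.984 = 0.208 s.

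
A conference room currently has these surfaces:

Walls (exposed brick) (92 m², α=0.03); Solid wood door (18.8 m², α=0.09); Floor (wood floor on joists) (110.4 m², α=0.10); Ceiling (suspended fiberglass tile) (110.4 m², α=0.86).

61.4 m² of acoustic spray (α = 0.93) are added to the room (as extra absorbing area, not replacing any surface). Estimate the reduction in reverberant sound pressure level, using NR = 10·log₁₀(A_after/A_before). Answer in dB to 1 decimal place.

1.8 dB

A_before = Σ Sᵢαᵢ = 92·0.03 + 18.8·0.09 + 110.4·0.10 + 110.4·0.86 = 110.436 sabins.
Added absorption = 61.4 × 0.93 = 57.102 sabins.
New total A_after = 167.538 sabins.
Reduction = 10 log₁₀(A_after/A_before) = 10 log₁₀(1.5171) = 1.8 dB.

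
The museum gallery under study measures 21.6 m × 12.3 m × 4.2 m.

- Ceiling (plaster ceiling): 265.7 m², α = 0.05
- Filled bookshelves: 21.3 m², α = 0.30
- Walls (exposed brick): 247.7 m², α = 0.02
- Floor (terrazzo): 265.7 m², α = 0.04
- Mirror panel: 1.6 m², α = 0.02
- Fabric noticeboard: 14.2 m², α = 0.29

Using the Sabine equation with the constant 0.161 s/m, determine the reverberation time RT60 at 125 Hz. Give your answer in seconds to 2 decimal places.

4.56 s

A = Σ Sᵢαᵢ = 265.7*0.05 + 21.3*0.30 + 247.7*0.02 + 265.7*0.04 + 1.6*0.02 + 14.2*0.29 = 39.407 sabins.
V = 21.6·12.3·4.2 = 1115.856 m³.
Sabine: RT60 = 0.161 × 1115.856 / 39.407 = 4.56 s.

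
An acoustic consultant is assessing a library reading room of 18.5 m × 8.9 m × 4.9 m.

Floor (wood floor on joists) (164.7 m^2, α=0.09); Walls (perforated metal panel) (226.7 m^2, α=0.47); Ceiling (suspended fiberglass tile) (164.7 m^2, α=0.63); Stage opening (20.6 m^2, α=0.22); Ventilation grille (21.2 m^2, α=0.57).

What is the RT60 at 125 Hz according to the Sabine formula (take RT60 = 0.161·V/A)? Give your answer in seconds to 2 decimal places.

0.54 s

Summing Sᵢαᵢ: 14.823 + 106.549 + 103.761 + 4.532 + 12.084 → A = 241.749 sabins.
Volume V = 18.5 × 8.9 × 4.9 = 806.785 m³.
Sabine: RT60 = 0.161 × 806.785 / 241.749 = 0.54 s.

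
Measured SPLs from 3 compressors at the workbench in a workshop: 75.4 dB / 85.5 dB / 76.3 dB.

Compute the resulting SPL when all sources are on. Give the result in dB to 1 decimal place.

86.4 dB

Sum in the linear (power) domain: Σ 10^(Lᵢ/10) = 10^(75.4/10) + 10^(85.5/10) + 10^(76.3/10) = 4.321e+08.
Combined level = 10 log₁₀(4.321e+08) = 86.4 dB.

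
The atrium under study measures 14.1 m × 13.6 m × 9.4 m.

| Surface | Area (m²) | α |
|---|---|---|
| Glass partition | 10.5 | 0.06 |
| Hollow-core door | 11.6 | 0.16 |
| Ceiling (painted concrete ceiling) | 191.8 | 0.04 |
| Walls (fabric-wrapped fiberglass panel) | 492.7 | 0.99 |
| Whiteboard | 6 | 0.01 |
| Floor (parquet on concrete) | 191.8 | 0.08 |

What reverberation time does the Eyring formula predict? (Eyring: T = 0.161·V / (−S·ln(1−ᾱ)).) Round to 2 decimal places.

Total surface area S = 10.5 + 11.6 + 191.8 + 492.7 + 6 + 191.8 = 904.4 m².
Absorption A = 10.5×0.06 + 11.6×0.16 + 191.8×0.04 + 492.7×0.99 + 6×0.01 + 191.8×0.08 = 513.335 sabins.
Mean coefficient ᾱ = A/S = 0.5676.
−S·ln(1−ᾱ) = −904.4 × ln(1 − 0.5676) = 758.253.
V = 14.1 × 13.6 × 9.4 = 1802.544 m³.
T = 0.161·V/[−S·ln(1−ᾱ)] = 0.161·1802.544/758.253 = 0.38 s.

0.38 seconds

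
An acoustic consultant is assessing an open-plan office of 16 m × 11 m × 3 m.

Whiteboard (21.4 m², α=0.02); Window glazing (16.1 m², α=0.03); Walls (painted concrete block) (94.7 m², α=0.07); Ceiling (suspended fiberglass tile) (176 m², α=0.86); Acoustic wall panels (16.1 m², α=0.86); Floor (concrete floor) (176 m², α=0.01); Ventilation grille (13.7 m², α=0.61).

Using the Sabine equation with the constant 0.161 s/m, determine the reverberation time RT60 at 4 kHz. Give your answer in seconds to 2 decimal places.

0.46 s

Equivalent absorption area: A = 21.4×0.02 + 16.1×0.03 + 94.7×0.07 + 176×0.86 + 16.1×0.86 + 176×0.01 + 13.7×0.61 = 182.863 m².
Room volume: 528 m³.
Sabine: RT60 = 0.161 × 528 / 182.863 = 0.46 s.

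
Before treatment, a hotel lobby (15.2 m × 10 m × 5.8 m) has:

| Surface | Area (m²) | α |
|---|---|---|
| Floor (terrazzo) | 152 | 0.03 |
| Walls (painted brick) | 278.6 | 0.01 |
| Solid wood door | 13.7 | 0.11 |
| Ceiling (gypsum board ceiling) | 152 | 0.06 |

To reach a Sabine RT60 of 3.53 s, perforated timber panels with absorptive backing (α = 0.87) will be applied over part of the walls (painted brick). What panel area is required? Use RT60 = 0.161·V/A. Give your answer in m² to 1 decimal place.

Equivalent absorption area: A₁ = 152·0.03 + 278.6·0.01 + 13.7·0.11 + 152·0.06 = 17.973 m².
Required A₂ = 0.161·881.6/3.53 = 40.209 sabins.
ΔA needed = 40.209 − 17.973 = 22.236 sabins.
Net gain per m²: Δα = 0.87 − 0.01 = 0.86.
Panel area = 22.236 / 0.86 = 25.9 m².

25.9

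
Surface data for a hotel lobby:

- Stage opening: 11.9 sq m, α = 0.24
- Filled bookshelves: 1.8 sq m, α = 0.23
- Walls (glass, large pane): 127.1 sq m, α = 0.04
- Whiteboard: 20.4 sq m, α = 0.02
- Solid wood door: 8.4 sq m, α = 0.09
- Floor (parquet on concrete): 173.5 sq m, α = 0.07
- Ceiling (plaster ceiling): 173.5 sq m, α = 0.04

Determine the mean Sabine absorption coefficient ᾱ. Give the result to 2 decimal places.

0.06

Total surface area S = 516.6 sq m.
Weighted sum Σ Sα = 28.603.
ᾱ = 28.603 / 516.6 = 0.06.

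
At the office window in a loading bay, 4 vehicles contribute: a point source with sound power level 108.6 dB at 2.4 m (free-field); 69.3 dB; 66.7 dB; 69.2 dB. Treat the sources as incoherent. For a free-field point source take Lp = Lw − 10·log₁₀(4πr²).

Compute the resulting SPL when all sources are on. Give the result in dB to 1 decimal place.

Source at 2.4 m: Lp = 108.6 − 10·log₁₀(4π·2.4²) = 108.6 − 10·log₁₀(72.382) = 90.0 dB.
Converting to relative power and adding: 10^(90.0/10) + 10^(69.3/10) + 10^(66.7/10) + 10^(69.2/10) = 1.022e+09.
Back to dB: 10·log₁₀ Σ = 90.1 dB.

90.1 dB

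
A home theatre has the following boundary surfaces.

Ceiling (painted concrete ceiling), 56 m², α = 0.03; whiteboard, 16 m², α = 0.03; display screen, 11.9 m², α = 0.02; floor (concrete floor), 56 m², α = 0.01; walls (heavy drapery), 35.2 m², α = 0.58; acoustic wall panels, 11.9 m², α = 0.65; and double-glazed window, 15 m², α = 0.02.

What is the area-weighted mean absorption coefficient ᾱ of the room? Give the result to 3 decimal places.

S = Σ Sᵢ = 56 + 16 + 11.9 + 56 + 35.2 + 11.9 + 15 = 202.0 m².
A = 56·0.03 + 16·0.03 + 11.9·0.02 + 56·0.01 + 35.2·0.58 + 11.9·0.65 + 15·0.02 = 31.409 sabins.
ᾱ = A/S = 0.155.

0.155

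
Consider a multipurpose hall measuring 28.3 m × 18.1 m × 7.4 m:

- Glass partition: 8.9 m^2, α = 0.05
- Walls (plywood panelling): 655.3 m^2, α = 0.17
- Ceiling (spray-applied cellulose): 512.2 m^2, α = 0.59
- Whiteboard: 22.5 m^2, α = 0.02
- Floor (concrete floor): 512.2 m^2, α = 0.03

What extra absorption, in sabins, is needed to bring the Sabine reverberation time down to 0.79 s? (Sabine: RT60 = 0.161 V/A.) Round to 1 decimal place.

Equivalent absorption area: A₁ = 8.9*0.05 + 655.3*0.17 + 512.2*0.59 + 22.5*0.02 + 512.2*0.03 = 429.860 m^2.
Target A₂ = 0.161·3790.502/0.79 = 772.495 sabins (V = 3790.502 m³).
Additional absorption ΔA = 772.495 − 429.860 = 342.6 sabins.

342.6 sabins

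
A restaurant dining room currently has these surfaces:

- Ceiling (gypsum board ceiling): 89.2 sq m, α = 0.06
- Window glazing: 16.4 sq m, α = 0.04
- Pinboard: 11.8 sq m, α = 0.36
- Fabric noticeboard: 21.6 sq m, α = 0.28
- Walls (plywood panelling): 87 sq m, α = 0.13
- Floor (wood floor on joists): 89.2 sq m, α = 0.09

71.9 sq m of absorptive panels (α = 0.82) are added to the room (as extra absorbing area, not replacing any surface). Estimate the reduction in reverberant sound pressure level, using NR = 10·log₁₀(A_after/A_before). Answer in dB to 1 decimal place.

4.2 dB

Summing Sᵢαᵢ: 5.352 + 0.656 + 4.248 + 6.048 + 11.310 + 8.028 → A_before = 35.642 sabins.
Added absorption = 71.9 × 0.82 = 58.958 sabins.
A_after = 35.642 + 58.958 = 94.600 sabins.
Reduction = 10 log₁₀(A_after/A_before) = 10 log₁₀(2.6542) = 4.2 dB.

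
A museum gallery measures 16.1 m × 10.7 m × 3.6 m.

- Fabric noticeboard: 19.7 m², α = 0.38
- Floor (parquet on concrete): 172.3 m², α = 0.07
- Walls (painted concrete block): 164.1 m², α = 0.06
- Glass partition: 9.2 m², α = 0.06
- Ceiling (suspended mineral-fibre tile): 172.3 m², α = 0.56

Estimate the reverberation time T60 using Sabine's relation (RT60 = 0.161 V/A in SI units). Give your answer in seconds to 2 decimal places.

0.79 s

Total absorption A = 19.7*0.38 + 172.3*0.07 + 164.1*0.06 + 9.2*0.06 + 172.3*0.56
  = 7.486 + 12.061 + 9.846 + 0.552 + 96.488 = 126.433 m² sabins.
V = 16.1·10.7·3.6 = 620.172 m³.
Sabine: RT60 = 0.161 × 620.172 / 126.433 = 0.79 s.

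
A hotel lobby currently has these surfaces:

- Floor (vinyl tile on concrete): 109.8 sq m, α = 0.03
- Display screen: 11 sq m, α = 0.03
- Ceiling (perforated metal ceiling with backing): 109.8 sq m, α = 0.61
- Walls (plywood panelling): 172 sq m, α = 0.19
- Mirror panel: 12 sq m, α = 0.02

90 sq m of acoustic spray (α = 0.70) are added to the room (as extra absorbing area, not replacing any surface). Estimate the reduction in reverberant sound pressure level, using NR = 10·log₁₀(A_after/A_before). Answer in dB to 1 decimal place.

Summing Sᵢαᵢ: 3.294 + 0.330 + 66.978 + 32.680 + 0.240 → A_before = 103.522 sabins.
Added absorption = 90 × 0.70 = 63.000 sabins.
New total A_after = 166.522 sabins.
NR = 10·log₁₀(166.522/103.522) = 2.1 dB.

2.1 dB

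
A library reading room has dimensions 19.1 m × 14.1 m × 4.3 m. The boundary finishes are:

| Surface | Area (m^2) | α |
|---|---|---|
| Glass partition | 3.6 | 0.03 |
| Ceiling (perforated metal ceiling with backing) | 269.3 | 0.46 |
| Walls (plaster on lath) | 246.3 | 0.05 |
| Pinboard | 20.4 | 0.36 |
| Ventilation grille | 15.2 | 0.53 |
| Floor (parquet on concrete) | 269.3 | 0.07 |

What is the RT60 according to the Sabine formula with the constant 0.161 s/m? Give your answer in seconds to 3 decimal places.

1.093 s

Equivalent absorption area: A = 3.6·0.03 + 269.3·0.46 + 246.3·0.05 + 20.4·0.36 + 15.2·0.53 + 269.3·0.07 = 170.552 m^2.
V = 19.1·14.1·4.3 = 1158.033 m³.
Sabine: RT60 = 0.161 × 1158.033 / 170.552 = 1.093 s.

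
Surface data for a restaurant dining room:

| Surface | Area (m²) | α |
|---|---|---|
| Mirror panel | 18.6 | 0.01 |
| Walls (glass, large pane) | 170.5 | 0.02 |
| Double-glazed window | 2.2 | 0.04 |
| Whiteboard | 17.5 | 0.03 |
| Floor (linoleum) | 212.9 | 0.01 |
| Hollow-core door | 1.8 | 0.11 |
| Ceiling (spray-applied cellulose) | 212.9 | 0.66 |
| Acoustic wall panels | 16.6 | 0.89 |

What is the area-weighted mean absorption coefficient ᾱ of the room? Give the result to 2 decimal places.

0.25

S = Σ Sᵢ = 18.6 + 170.5 + 2.2 + 17.5 + 212.9 + 1.8 + 212.9 + 16.6 = 653.0 m².
Weighted sum Σ Sα = 161.824.
ᾱ = 161.824 / 653.0 = 0.25.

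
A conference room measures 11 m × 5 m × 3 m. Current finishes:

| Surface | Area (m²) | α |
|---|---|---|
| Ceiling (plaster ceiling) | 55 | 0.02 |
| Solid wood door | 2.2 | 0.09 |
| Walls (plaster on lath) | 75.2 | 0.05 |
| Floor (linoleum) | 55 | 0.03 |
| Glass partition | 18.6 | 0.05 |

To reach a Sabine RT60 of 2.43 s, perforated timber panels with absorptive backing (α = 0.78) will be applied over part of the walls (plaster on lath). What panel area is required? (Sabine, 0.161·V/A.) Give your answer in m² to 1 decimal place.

4.5

A₁ = Σ Sᵢαᵢ = 55×0.02 + 2.2×0.09 + 75.2×0.05 + 55×0.03 + 18.6×0.05 = 7.638 sabins.
V = 165 m³. Target absorption A₂ = 0.161 × 165 / 2.43 = 10.932 sabins.
Absorption to add: 10.932 − 7.638 = 3.294 sabins.
Each m² of panel replacing the walls (plaster on lath) adds (0.78 − 0.05) = 0.73 sabins.
Area = ΔA/Δα = 3.294/0.73 = 4.5 m².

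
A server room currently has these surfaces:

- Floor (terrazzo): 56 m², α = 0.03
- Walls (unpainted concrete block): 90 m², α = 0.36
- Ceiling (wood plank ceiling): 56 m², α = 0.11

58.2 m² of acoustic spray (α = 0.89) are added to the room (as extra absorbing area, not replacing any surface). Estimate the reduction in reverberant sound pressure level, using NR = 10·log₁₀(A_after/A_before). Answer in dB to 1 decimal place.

3.6 dB

Total absorption A_before = 56*0.03 + 90*0.36 + 56*0.11
  = 1.680 + 32.400 + 6.160 = 40.240 m² sabins.
Added absorption = 58.2 × 0.89 = 51.798 sabins.
A_after = 40.240 + 51.798 = 92.038 sabins.
Reduction = 10 log₁₀(A_after/A_before) = 10 log₁₀(2.2872) = 3.6 dB.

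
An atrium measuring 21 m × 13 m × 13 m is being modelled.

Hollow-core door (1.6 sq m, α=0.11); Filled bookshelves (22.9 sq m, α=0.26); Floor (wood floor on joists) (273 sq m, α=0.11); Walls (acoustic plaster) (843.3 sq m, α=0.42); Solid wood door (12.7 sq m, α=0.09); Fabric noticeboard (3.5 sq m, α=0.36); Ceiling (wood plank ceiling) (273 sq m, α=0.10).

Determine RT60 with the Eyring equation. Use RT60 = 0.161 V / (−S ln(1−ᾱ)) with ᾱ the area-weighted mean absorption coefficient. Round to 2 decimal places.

1.15 s

S = Σ Sᵢ = 1430.0 sq m.
Σ(Sᵢαᵢ) = 1.6×0.11 + 22.9×0.26 + 273×0.11 + 843.3×0.42 + 12.7×0.09 + 3.5×0.36 + 273×0.10 = 420.049.
Mean coefficient ᾱ = A/S = 0.2937.
Eyring denominator: −S ln(1−ᾱ) = 497.233.
V = 21 × 13 × 13 = 3549 m³.
T = 0.161·V/[−S·ln(1−ᾱ)] = 0.161·3549/497.233 = 1.15 s.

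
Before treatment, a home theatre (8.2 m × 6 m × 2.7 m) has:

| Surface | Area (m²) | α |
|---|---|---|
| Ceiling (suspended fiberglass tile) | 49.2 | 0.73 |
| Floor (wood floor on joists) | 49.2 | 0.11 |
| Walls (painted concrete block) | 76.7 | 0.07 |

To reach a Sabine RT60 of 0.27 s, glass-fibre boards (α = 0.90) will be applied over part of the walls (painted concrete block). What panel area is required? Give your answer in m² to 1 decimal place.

39.2

Equivalent absorption area: A₁ = 49.2×0.73 + 49.2×0.11 + 76.7×0.07 = 46.697 m².
Required A₂ = 0.161·132.84/0.27 = 79.212 sabins.
ΔA needed = 79.212 − 46.697 = 32.515 sabins.
Each m² of panel replacing the walls (painted concrete block) adds (0.90 − 0.07) = 0.83 sabins.
Area = ΔA/Δα = 32.515/0.83 = 39.2 m².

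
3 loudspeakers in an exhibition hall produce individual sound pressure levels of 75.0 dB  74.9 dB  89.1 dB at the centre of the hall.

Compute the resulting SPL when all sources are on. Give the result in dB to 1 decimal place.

89.4 dB

Sum in the linear (power) domain: Σ 10^(Lᵢ/10) = 10^(75.0/10) + 10^(74.9/10) + 10^(89.1/10) = 8.754e+08.
Combined level = 10 log₁₀(8.754e+08) = 89.4 dB.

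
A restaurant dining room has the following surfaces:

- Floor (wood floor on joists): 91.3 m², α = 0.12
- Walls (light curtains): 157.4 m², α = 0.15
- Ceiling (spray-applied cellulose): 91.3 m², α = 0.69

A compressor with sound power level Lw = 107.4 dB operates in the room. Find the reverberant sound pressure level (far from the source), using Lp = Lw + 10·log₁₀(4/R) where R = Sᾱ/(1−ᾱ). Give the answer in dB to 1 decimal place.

92.1 dB

Σ(Sᵢαᵢ) = 91.3·0.12 + 157.4·0.15 + 91.3·0.69 = 97.563; total area S = 340.0 m².
ᾱ = 0.2869, so room constant R = A/(1−ᾱ) = 136.815 m².
Lp = Lw + 10 log₁₀(4/R) = 107.4 -15.34 = 92.1 dB.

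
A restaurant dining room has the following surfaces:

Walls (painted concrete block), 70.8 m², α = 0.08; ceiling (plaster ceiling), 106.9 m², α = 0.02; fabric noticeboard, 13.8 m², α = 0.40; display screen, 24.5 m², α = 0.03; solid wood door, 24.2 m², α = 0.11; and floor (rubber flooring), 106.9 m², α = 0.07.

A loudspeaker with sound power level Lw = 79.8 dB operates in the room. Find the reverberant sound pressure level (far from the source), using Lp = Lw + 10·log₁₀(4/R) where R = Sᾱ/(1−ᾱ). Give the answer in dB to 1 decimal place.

71.7 dB

A = 24.202 sabins; S = 347.1 m².
ᾱ = 24.202/347.1 = 0.0697; R = Sᾱ/(1−ᾱ) = 24.202/(1−0.0697) = 26.015 m².
Lp = Lw + 10 log₁₀(4/R) = 79.8 -8.13 = 71.7 dB.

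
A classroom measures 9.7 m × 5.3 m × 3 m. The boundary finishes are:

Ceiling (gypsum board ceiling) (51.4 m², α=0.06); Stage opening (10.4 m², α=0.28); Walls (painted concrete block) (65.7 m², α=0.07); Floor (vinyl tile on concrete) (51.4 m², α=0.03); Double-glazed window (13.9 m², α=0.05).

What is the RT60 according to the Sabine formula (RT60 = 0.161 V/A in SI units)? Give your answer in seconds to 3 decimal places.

Equivalent absorption area: A = 51.4×0.06 + 10.4×0.28 + 65.7×0.07 + 51.4×0.03 + 13.9×0.05 = 12.832 m².
V = 9.7·5.3·3 = 154.23 m³.
RT60 = 0.161 · V / A = 0.161 × 154.23 / 12.832 = 1.935 s.

1.935 s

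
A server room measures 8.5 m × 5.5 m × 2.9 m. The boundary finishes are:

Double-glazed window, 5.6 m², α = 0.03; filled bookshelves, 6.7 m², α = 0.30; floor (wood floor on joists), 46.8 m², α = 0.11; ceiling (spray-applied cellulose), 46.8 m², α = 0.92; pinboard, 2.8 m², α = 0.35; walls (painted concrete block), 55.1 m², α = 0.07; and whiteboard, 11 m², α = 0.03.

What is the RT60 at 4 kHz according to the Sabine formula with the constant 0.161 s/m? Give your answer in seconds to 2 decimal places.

0.39 s

A = Σ Sᵢαᵢ = 5.6·0.03 + 6.7·0.30 + 46.8·0.11 + 46.8·0.92 + 2.8·0.35 + 55.1·0.07 + 11·0.03 = 55.549 sabins.
V = 8.5·5.5·2.9 = 135.575 m³.
Sabine: RT60 = 0.161 × 135.575 / 55.549 = 0.39 s.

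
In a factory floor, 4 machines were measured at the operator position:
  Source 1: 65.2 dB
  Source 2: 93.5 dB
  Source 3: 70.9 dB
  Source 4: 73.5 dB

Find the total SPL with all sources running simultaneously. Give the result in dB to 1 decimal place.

Sum in the linear (power) domain: Σ 10^(Lᵢ/10) = 10^(65.2/10) + 10^(93.5/10) + 10^(70.9/10) + 10^(73.5/10) = 2.277e+09.
Back to dB: 10·log₁₀ Σ = 93.6 dB.

93.6 dB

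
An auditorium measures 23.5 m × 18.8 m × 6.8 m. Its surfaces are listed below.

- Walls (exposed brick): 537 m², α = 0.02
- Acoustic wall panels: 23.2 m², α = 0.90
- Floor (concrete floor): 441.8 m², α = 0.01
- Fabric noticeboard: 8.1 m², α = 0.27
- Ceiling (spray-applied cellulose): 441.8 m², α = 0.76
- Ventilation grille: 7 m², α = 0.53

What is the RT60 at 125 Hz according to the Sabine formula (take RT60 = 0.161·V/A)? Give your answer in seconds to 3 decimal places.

Total absorption A = 537·0.02 + 23.2·0.90 + 441.8·0.01 + 8.1·0.27 + 441.8·0.76 + 7·0.53
  = 10.740 + 20.880 + 4.418 + 2.187 + 335.768 + 3.710 = 377.703 m² sabins.
Volume V = 23.5 × 18.8 × 6.8 = 3004.24 m³.
T = 0.161 V/A = 0.161·3004.24/377.703 = 1.281 s.

1.281 seconds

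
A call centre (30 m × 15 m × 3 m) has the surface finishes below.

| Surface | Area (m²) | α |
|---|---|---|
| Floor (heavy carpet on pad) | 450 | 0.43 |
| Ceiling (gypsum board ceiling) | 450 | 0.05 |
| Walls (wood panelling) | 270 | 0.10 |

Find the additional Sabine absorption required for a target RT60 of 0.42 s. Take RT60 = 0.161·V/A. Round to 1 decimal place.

Total absorption A₁ = 450*0.43 + 450*0.05 + 270*0.10
  = 193.500 + 22.500 + 27.000 = 243.000 m² sabins.
For T = 0.42 s, need A₂ = 0.161·V/T = 0.161·1350/0.42 = 517.500 sabins.
Shortfall: 517.500 − 243.000 = 274.5 sabins.

274.5 sabins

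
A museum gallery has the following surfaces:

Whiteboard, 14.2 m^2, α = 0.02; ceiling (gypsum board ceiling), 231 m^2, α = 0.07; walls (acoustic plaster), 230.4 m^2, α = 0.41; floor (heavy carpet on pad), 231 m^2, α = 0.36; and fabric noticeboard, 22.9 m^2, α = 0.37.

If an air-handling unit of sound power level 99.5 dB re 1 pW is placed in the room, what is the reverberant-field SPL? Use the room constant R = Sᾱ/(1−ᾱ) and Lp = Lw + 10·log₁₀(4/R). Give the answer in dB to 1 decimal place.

A = 202.551 sabins; S = 729.5 m^2.
ᾱ = 0.2777, so room constant R = A/(1−ᾱ) = 280.425 m^2.
Lp = Lw + 10 log₁₀(4/R) = 99.5 -18.46 = 81.0 dB.

81.0 dB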